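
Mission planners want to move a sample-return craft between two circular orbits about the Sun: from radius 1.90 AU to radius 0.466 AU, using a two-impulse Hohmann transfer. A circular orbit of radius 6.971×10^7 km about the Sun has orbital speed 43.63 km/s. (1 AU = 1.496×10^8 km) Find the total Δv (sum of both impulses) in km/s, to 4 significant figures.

Δv = 19.71 km/s

From the circular-orbit relation v² = μ/r at r = 6.971×10^7 km: μ = v²r = (43.63)² × 6.971×10^7 = 1.32698×10^11 km³/s².
In km: r₁ = 1.90 × 1.496×10^8 = 2.8424×10^8 km; r₂ = 0.466 × 1.496×10^8 = 6.97136×10^7 km.
The Hohmann ellipse has a_t = (r₁ + r₂)/2 = 1.769768×10^8 km.
At r₁ the circular-orbit speed is v₁ = √(μ/r₁) = 21.607 km/s.
Transfer-orbit speed at r₁ (vis-viva equation): v_a = √[μ(2/r₁ − 1/a_t)] = 13.561 km/s.
First burn Δv₁ = |v_a − v₁| = 8.046 km/s.
At r₂, v₂ = √(μ/r₂) = 43.63 km/s.
Transfer-orbit speed at r₂: v_p = √[μ(2/r₂ − 1/a_t)] = 55.29 km/s.
Second burn Δv₂ = |v₂ − v_p| = 11.66 km/s.
Total Δv = Δv₁ + Δv₂ = 19.71 km/s.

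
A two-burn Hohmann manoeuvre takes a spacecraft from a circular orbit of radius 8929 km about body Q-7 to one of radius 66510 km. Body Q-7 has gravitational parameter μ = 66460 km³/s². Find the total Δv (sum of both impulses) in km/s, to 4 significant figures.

Transfer-ellipse semi-major axis a_t = (r₁ + r₂)/2 = (8929 + 66510)/2 = 37719.5 km.
At r₁ the circular-orbit speed is v₁ = √(μ/r₁) = 2.72822 km/s.
Transfer-orbit speed at r₁ (vis-viva equation): v_p = √[μ(2/r₁ − 1/a_t)] = 3.62276 km/s.
First burn Δv₁ = |v_p − v₁| = 0.8945 km/s.
At r₂, v₂ = √(μ/r₂) = 0.99962 km/s.
Transfer-orbit speed at r₂: v_a = √[μ(2/r₂ − 1/a_t)] = 0.48636 km/s.
Second burn Δv₂ = |v₂ − v_a| = 0.5133 km/s.
Total Δv = Δv₁ + Δv₂ = 1.408 km/s.

Δv = 1.408 km/s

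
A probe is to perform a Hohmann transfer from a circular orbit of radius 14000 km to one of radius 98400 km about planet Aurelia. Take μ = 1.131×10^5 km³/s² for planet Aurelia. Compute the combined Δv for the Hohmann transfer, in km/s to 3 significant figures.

Δv = 1.46 km/s

Transfer-ellipse semi-major axis a_t = (r₁ + r₂)/2 = (14000 + 98400)/2 = 56200 km.
At r₁ the circular-orbit speed is v₁ = √(μ/r₁) = 2.84228 km/s.
Transfer-orbit speed at r₁ (vis-viva): v_p = √[μ(2/r₁ − 1/a_t)] = 3.76094 km/s.
First burn Δv₁ = |v_p − v₁| = 0.9187 km/s.
Circular speed at r₂: v₂ = √(μ/r₂) = 1.0721 km/s.
Transfer-orbit speed at r₂: v_a = √[μ(2/r₂ − 1/a_t)] = 0.53509 km/s.
Second burn Δv₂ = |v₂ − v_a| = 0.5370 km/s.
Total Δv = Δv₁ + Δv₂ = 1.456 km/s.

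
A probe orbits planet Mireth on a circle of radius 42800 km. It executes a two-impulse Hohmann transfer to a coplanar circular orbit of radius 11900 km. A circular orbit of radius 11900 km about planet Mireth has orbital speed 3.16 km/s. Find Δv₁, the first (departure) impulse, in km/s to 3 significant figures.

Δv₁ = 0.567 km/s

From the circular-orbit relation v² = μ/r at r = 11900 km: μ = v²r = (3.16)² × 11900 = 1.18829×10^5 km³/s².
Transfer-ellipse semi-major axis a_t = (r₁ + r₂)/2 = (42800 + 11900)/2 = 27350 km.
Circular speed at r = 42800 km: v_c = √(μ/r) = 1.666244 km/s.
Vis-viva on the transfer ellipse at r = 42800 km gives v_t = √[μ(2/r − 1/a_t)] = 1.099091 km/s.
Δv₁ = |v_t − v_c| = |1.099091 − 1.666244| = 0.5672 km/s.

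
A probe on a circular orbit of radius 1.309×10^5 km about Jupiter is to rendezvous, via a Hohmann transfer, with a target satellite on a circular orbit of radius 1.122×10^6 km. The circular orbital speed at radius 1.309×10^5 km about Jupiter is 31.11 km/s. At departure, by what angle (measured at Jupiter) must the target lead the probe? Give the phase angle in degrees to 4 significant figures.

From the circular-orbit relation v² = μ/r at r = 1.309×10^5 km: μ = v²r = (31.11)² × 1.309×10^5 = 1.26689×10^8 km³/s².
Transfer-ellipse semi-major axis a_t = (r₁ + r₂)/2 = (1.309×10^5 + 1.122×10^6)/2 = 6.2645×10^5 km.
The half-period of the transfer ellipse is t = π√(a_t³/μ) = 1.3839×10^5 s.
The target's mean motion on its circular orbit is ω₂ = √(μ/r₂³) = 9.4707×10^-6 rad/s.
Angle swept by the target during transfer: ω₂·t = 1.3107 rad = 75.10°.
The probe traverses 180° on the transfer ellipse, so the target must lead by 180° − 75.10° = 104.9°.

φ = 104.9°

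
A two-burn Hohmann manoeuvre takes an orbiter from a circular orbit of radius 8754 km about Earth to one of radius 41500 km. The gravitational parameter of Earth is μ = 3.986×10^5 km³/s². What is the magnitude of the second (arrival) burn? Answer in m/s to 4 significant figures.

The Hohmann ellipse has a_t = (r₁ + r₂)/2 = 25127 km.
On the circular orbit at r = 41500 km, v_c = √(μ/r) = 3.099 km/s.
Vis-viva on the transfer ellipse at r = 41500 km gives v_t = √[μ(2/r − 1/a_t)] = 1.829 km/s.
Δv₂ = |v_t − v_c| = |1.829 − 3.099| = 1.270 km/s.

Δv₂ = 1270 m/s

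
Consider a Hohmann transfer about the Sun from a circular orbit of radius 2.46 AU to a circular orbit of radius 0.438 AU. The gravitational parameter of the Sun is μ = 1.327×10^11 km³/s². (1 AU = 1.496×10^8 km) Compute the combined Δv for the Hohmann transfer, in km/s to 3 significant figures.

Δv = 22.2 km/s

In km: r₁ = 2.46 × 1.496×10^8 = 3.68016×10^8 km; r₂ = 0.438 × 1.496×10^8 = 6.55248×10^7 km.
Semi-major axis of the transfer orbit: a_t = (3.68016×10^8 + 6.55248×10^7)/2 = 2.167704×10^8 km.
At r₁ the circular-orbit speed is v₁ = √(μ/r₁) = 18.989 km/s.
On the transfer ellipse at r₁, v² = μ(2/r − 1/a) gives v_a = √[μ(2/r₁ − 1/a_t)] = 10.440 km/s.
First burn Δv₁ = |v_a − v₁| = 8.549 km/s.
At r₂, v₂ = √(μ/r₂) = 45.002 km/s.
Transfer-orbit speed at r₂: v_p = √[μ(2/r₂ − 1/a_t)] = 58.636 km/s.
Second burn Δv₂ = |v₂ − v_p| = 13.63 km/s.
Total Δv = Δv₁ + Δv₂ = 22.18 km/s.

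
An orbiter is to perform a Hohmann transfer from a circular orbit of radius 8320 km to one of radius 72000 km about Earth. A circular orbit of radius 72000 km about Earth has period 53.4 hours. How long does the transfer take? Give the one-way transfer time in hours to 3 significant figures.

From Kepler's third law T² = 4π²r³/μ at r = 72000 km, T = 53.4 hours = 53.4 × 3600 s = 1.9224×10^5 s: μ = 4π²r³/T² = 3.98722×10^5 km³/s².
Transfer-ellipse semi-major axis a_t = (r₁ + r₂)/2 = (8320 + 72000)/2 = 40160 km.
Transfer time t = π√(a_t³/μ) = π√((40160)³ / 3.98722×10^5) = 40040 s.
Converting: 40040 s ÷ 3600 s/hour = 11.1 hours.

t = 11.1 hours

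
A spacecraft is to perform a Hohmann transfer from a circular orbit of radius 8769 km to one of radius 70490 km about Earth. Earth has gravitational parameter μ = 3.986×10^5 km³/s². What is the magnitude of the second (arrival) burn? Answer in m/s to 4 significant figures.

The Hohmann ellipse has a_t = (r₁ + r₂)/2 = 39629.5 km.
Circular speed at r = 70490 km: v_c = √(μ/r) = 2.378 km/s.
Vis-viva on the transfer ellipse at r = 70490 km gives v_t = √[μ(2/r − 1/a_t)] = 1.119 km/s.
Δv₂ = |v_t − v_c| = |1.119 − 2.378| = 1.259 km/s.

Δv₂ = 1259 m/s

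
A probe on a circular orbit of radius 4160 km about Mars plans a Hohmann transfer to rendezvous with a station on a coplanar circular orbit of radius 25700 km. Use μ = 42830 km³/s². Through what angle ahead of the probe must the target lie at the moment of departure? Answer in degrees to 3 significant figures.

Transfer-ellipse semi-major axis a_t = (r₁ + r₂)/2 = (4160 + 25700)/2 = 14930 km.
Transfer time t = π√(a_t³/μ) = 27690 s.
Target angular speed ω₂ = √(μ/r₂³) = 5.023×10^-5 rad/s.
Angle swept by the target during transfer: ω₂·t = 1.391 rad = 79.70°.
Arrival is 180° from departure on the ellipse, so φ = 180° − 79.70° = 100°.

φ = 100°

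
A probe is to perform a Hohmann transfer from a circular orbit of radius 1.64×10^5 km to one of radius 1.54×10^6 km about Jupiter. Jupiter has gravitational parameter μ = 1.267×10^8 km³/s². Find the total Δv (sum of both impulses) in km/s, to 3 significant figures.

Transfer-ellipse semi-major axis a_t = (r₁ + r₂)/2 = (1.640×10^5 + 1.540×10^6)/2 = 8.520×10^5 km.
At r₁ the circular-orbit speed is v₁ = √(μ/r₁) = 27.7950 km/s.
On the transfer ellipse at r₁, vis-viva gives v_p = √[μ(2/r₁ − 1/a_t)] = 37.3686 km/s.
First burn Δv₁ = |v_p − v₁| = 9.5736 km/s.
At r₂, v₂ = √(μ/r₂) = 9.0704 km/s.
Transfer-orbit speed at r₂: v_a = √[μ(2/r₂ − 1/a_t)] = 3.9795 km/s.
Second burn Δv₂ = |v₂ − v_a| = 5.0909 km/s.
Total Δv = Δv₁ + Δv₂ = 14.66 km/s.

Δv = 14.7 km/s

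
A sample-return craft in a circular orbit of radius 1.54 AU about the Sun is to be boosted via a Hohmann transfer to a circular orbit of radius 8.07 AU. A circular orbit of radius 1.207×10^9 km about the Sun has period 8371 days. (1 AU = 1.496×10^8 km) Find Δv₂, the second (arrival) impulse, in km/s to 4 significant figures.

Δv₂ = 4.549 km/s

From Kepler's third law T² = 4π²r³/μ at r = 1.207×10^9 km, T = 8371 days = 8371 × 86400 s = 7.232544×10^8 s: μ = 4π²r³/T² = 1.32709×10^11 km³/s².
In km: r₁ = 1.54 × 1.496×10^8 = 2.30384×10^8 km; r₂ = 8.07 × 1.496×10^8 = 1.207272×10^9 km.
Transfer-ellipse semi-major axis a_t = (r₁ + r₂)/2 = (2.30384×10^8 + 1.207272×10^9)/2 = 7.18828×10^8 km.
On the circular orbit at r = 1.207272×10^9 km, v_c = √(μ/r) = 10.4845 km/s.
Transfer-orbit speed at the same r (vis-viva, a = a_t): v_t = √[μ(2/r − 1/a_t)] = 5.93555 km/s.
Δv₂ = |v_t − v_c| = |5.93555 − 10.4845| = 4.549 km/s.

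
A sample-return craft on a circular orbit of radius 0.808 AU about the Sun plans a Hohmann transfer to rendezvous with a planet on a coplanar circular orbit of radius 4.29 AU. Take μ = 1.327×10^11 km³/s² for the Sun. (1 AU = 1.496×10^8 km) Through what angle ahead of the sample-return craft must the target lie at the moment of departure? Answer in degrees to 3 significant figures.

In km: r₁ = 0.808 × 1.496×10^8 = 1.208768×10^8 km; r₂ = 4.29 × 1.496×10^8 = 6.41784×10^8 km.
Transfer-ellipse semi-major axis a_t = (r₁ + r₂)/2 = (1.208768×10^8 + 6.41784×10^8)/2 = 3.813304×10^8 km.
The half-period of the transfer ellipse is t = π√(a_t³/μ) = 6.42194×10^7 s.
Target angular speed ω₂ = √(μ/r₂³) = 2.24054×10^-8 rad/s.
Angle swept by the target during transfer: ω₂·t = 1.4389 rad = 82.44°.
Arrival is 180° from departure on the ellipse, so φ = 180° − 82.44° = 97.6°.

φ = 97.6°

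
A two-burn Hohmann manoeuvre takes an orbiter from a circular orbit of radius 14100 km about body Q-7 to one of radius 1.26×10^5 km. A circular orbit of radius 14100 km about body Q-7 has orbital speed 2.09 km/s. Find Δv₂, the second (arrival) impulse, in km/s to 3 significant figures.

Δv₂ = 0.385 km/s

From the circular-orbit relation v² = μ/r at r = 14100 km: μ = v²r = (2.09)² × 14100 = 61590.2 km³/s².
The Hohmann ellipse has a_t = (r₁ + r₂)/2 = 70050 km.
On the circular orbit at r = 1.260×10^5 km, v_c = √(μ/r) = 0.6992 km/s.
Vis-viva on the transfer ellipse at r = 1.260×10^5 km gives v_t = √[μ(2/r − 1/a_t)] = 0.3137 km/s.
Δv₂ = |v_t − v_c| = |0.3137 − 0.6992| = 0.3855 km/s.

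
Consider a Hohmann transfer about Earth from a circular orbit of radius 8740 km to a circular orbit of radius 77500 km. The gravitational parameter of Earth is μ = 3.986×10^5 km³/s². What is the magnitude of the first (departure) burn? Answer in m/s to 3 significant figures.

Δv₁ = 2300 m/s

The Hohmann ellipse has a_t = (r₁ + r₂)/2 = 43120 km.
Circular speed at r = 8740 km: v_c = √(μ/r) = 6.7533 km/s.
Vis-viva on the transfer ellipse at r = 8740 km gives v_t = √[μ(2/r − 1/a_t)] = 9.0537 km/s.
Δv₁ = |v_t − v_c| = |9.0537 − 6.7533| = 2.300 km/s.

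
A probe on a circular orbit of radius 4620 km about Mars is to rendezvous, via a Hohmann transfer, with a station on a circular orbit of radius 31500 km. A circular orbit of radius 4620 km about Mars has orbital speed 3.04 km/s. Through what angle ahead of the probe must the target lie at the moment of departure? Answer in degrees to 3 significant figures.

φ = 102°

From the circular-orbit relation v² = μ/r at r = 4620 km: μ = v²r = (3.04)² × 4620 = 42696.2 km³/s².
The Hohmann ellipse has a_t = (r₁ + r₂)/2 = 18060 km.
The half-period of the transfer ellipse is t = π√(a_t³/μ) = 36900 s.
The target's mean motion on its circular orbit is ω₂ = √(μ/r₂³) = 3.696×10^-5 rad/s.
Angle swept by the target during transfer: ω₂·t = 1.3638 rad = 78.14°.
The probe traverses 180° on the transfer ellipse, so the target must lead by 180° − 78.14° = 102°.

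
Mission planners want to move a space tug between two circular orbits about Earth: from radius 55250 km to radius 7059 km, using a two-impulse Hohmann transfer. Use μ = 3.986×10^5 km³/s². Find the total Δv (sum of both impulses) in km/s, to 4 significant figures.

Δv = 3.900 km/s

Transfer-ellipse semi-major axis a_t = (r₁ + r₂)/2 = (55250 + 7059)/2 = 31154.5 km.
At r₁ the circular-orbit speed is v₁ = √(μ/r₁) = 2.686 km/s.
Transfer-orbit speed at r₁ (v² = μ(2/r − 1/a)): v_a = √[μ(2/r₁ − 1/a_t)] = 1.279 km/s.
First burn Δv₁ = |v_a − v₁| = 1.407 km/s.
Circular speed at r₂: v₂ = √(μ/r₂) = 7.5144 km/s.
Transfer-orbit speed at r₂: v_p = √[μ(2/r₂ − 1/a_t)] = 10.007 km/s.
Second burn Δv₂ = |v₂ − v_p| = 2.493 km/s.
Total Δv = Δv₁ + Δv₂ = 3.900 km/s.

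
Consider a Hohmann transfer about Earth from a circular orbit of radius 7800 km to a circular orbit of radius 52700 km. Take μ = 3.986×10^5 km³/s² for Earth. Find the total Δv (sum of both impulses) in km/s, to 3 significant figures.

Δv = 3.64 km/s

Semi-major axis of the transfer orbit: a_t = (7800 + 52700)/2 = 30250 km.
At r₁ the circular-orbit speed is v₁ = √(μ/r₁) = 7.1486 km/s.
Transfer-orbit speed at r₁ (v² = μ(2/r − 1/a)): v_p = √[μ(2/r₁ − 1/a_t)] = 9.4355 km/s.
First burn Δv₁ = |v_p − v₁| = 2.287 km/s.
At r₂, v₂ = √(μ/r₂) = 2.7502 km/s.
Transfer-orbit speed at r₂: v_a = √[μ(2/r₂ − 1/a_t)] = 1.3965 km/s.
Second burn Δv₂ = |v₂ − v_a| = 1.354 km/s.
Total Δv = Δv₁ + Δv₂ = 3.641 km/s.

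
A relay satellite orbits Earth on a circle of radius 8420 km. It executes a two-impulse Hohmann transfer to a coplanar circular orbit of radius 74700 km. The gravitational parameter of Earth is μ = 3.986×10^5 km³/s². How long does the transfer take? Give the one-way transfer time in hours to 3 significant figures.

t = 11.7 hours

The Hohmann ellipse has a_t = (r₁ + r₂)/2 = 41560 km.
By Kepler's third law the transfer-orbit period is T = 2π√(a_t³/μ), so t = T/2 = 42160 s.
Converting: 42160 s ÷ 3600 s/hour = 11.7 hours.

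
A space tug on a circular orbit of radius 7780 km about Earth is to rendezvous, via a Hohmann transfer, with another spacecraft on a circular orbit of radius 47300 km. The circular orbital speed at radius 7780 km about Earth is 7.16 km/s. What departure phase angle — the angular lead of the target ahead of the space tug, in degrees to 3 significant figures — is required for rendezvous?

From the circular-orbit relation v² = μ/r at r = 7780 km: μ = v²r = (7.16)² × 7780 = 3.98846×10^5 km³/s².
Transfer-ellipse semi-major axis a_t = (r₁ + r₂)/2 = (7780 + 47300)/2 = 27540 km.
The half-period of the transfer ellipse is t = π√(a_t³/μ) = 22735 s.
The target's mean motion on its circular orbit is ω₂ = √(μ/r₂³) = 6.1392×10^-5 rad/s.
Angle swept by the target during transfer: ω₂·t = 1.3957 rad = 79.97°.
Arrival is 180° from departure on the ellipse, so φ = 180° − 79.97° = 100°.

φ = 100°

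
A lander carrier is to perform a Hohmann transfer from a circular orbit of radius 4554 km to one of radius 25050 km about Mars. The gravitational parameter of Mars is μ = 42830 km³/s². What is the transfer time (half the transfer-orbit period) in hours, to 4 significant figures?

Transfer-ellipse semi-major axis a_t = (r₁ + r₂)/2 = (4554 + 25050)/2 = 14802 km.
Half the transfer-orbit period gives t = π√(a_t³/μ) = 27340 s.
Converting: 27340 s ÷ 3600 s/hour = 7.594 hours.

t = 7.594 hours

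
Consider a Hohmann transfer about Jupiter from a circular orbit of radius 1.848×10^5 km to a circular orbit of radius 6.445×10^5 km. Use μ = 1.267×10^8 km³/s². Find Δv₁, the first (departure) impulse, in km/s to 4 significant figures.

The Hohmann ellipse has a_t = (r₁ + r₂)/2 = 4.1465×10^5 km.
Circular speed at r = 1.848×10^5 km: v_c = √(μ/r) = 26.18 km/s.
Transfer-orbit speed at the same r (vis-viva, a = a_t): v_t = √[μ(2/r − 1/a_t)] = 32.64 km/s.
Δv₁ = |v_t − v_c| = |32.64 − 26.18| = 6.460 km/s.

Δv₁ = 6.460 km/s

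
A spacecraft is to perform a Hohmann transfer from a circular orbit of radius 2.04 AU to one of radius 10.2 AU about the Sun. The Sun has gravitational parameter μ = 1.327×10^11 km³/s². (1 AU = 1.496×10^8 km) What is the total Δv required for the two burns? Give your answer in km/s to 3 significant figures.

In km: r₁ = 2.04 × 1.496×10^8 = 3.05184×10^8 km; r₂ = 10.2 × 1.496×10^8 = 1.52592×10^9 km.
Transfer-ellipse semi-major axis a_t = (r₁ + r₂)/2 = (3.05184×10^8 + 1.52592×10^9)/2 = 9.15552×10^8 km.
Circular speed at r₁: v₁ = √(μ/r₁) = √(1.327×10^11/3.05184×10^8) = 20.852 km/s.
Transfer-orbit speed at r₁ (v² = μ(2/r − 1/a)): v_p = √[μ(2/r₁ − 1/a_t)] = 26.920 km/s.
First burn Δv₁ = |v_p − v₁| = 6.068 km/s.
Circular speed at r₂: v₂ = √(μ/r₂) = 9.325 km/s.
Transfer-orbit speed at r₂: v_a = √[μ(2/r₂ − 1/a_t)] = 5.384 km/s.
Second burn Δv₂ = |v₂ − v_a| = 3.941 km/s.
Δv = Δv₁ + Δv₂ = 6.068 + 3.941 = 10.01 km/s.

Δv = 10.0 km/s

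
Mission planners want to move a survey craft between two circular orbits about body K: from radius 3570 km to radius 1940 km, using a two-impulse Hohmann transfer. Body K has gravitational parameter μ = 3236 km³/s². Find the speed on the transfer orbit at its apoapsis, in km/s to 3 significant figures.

Semi-major axis of the transfer orbit: a_t = (3570 + 1940)/2 = 2755 km.
At apoapsis, r = 3570 km.
From the vis-viva equation, v = √[μ(2/r − 1/a_t)] = 0.7989 km/s.

v = 0.799 km/s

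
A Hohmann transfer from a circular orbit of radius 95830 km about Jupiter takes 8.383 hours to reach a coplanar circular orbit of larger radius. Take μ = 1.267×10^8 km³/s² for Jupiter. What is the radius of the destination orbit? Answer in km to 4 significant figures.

Transfer time t = 8.383 hours = 30178.8 s, and t = π√(a_t³/μ).
So a_t = (μ t²/π²)^(1/3) = (1.267×10^8 × (30178.8)² / π²)^(1/3) = 2.2697×10^5 km.
Since a_t = (r₁ + r₂)/2, r₂ = 2a_t − r₁ = 2×2.2697×10^5 − 95830 = 3.5811×10^5 km.

r₂ = 3.581×10^5 km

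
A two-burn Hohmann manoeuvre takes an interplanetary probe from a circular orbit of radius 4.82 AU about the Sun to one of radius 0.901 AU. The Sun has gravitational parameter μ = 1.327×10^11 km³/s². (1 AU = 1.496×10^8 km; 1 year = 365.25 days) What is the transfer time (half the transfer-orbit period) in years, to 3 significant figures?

In km: r₁ = 4.82 × 1.496×10^8 = 7.21072×10^8 km; r₂ = 0.901 × 1.496×10^8 = 1.347896×10^8 km.
Transfer-ellipse semi-major axis a_t = (r₁ + r₂)/2 = (7.21072×10^8 + 1.347896×10^8)/2 = 4.279308×10^8 km.
By Kepler's third law the transfer-orbit period is T = 2π√(a_t³/μ), so t = T/2 = 7.634×10^7 s.
Converting: 7.634×10^7 s ÷ 3.15576×10^7 s/year (365.25 × 86400) = 2.42 years.

t = 2.42 years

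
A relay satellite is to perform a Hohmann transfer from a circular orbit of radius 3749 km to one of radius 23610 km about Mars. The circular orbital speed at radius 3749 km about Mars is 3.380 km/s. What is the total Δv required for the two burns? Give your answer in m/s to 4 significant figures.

Δv = 1702 m/s

From the circular-orbit relation v² = μ/r at r = 3749 km: μ = v²r = (3.380)² × 3749 = 42830.1 km³/s².
Semi-major axis of the transfer orbit: a_t = (3749 + 23610)/2 = 13679.5 km.
Circular speed at r₁: v₁ = √(μ/r₁) = √(42830.1/3749) = 3.380 km/s.
On the transfer ellipse at r₁, vis-viva equation gives v_p = √[μ(2/r₁ − 1/a_t)] = 4.440 km/s.
First burn Δv₁ = |v_p − v₁| = 1.060 km/s.
Circular speed at r₂: v₂ = √(μ/r₂) = 1.3469 km/s.
Transfer-orbit speed at r₂: v_a = √[μ(2/r₂ − 1/a_t)] = 0.70510 km/s.
Second burn Δv₂ = |v₂ − v_a| = 0.6418 km/s.
Δv = Δv₁ + Δv₂ = 1.060 + 0.6418 = 1.702 km/s.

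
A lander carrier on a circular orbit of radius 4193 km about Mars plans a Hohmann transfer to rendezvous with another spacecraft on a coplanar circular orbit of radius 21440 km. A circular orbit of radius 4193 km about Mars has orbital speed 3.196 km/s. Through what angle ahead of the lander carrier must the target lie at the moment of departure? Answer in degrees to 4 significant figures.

φ = 96.81°

From the circular-orbit relation v² = μ/r at r = 4193 km: μ = v²r = (3.196)² × 4193 = 42829.0 km³/s².
The Hohmann ellipse has a_t = (r₁ + r₂)/2 = 12816.5 km.
Transfer time t = π√(a_t³/μ) = 22030 s.
The target's mean motion on its circular orbit is ω₂ = √(μ/r₂³) = 6.592×10^-5 rad/s.
Angle swept by the target during transfer: ω₂·t = 1.452 rad = 83.19°.
The lander carrier traverses 180° on the transfer ellipse, so the target must lead by 180° − 83.19° = 96.81°.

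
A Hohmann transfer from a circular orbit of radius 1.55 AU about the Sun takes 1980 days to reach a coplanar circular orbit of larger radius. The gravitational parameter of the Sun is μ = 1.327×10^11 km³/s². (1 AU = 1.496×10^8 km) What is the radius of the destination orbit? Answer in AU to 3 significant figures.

r₂ = 8.25 AU

In km: r₁ = 1.55 × 1.496×10^8 = 2.3188×10^8 km.
Transfer time t = 1980 days = 1.71072×10^8 s, and t = π√(a_t³/μ).
So a_t = (μ t²/π²)^(1/3) = (1.327×10^11 × (1.71072×10^8)² / π²)^(1/3) = 7.3278×10^8 km.
Since a_t = (r₁ + r₂)/2, r₂ = 2a_t − r₁ = 2×7.3278×10^8 − 2.3188×10^8 = 1.23368×10^9 km.
In AU: r₂ = 1.23368×10^9 / 1.496×10^8 = 8.25 AU.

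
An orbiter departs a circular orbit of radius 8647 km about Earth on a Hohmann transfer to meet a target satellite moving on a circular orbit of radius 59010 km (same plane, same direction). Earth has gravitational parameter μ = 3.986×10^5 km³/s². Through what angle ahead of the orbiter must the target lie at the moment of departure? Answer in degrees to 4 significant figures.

φ = 101.9°

Transfer-ellipse semi-major axis a_t = (r₁ + r₂)/2 = (8647 + 59010)/2 = 33828.5 km.
Transfer time t = π√(a_t³/μ) = 30960 s.
The target's mean motion on its circular orbit is ω₂ = √(μ/r₂³) = 4.4043×10^-5 rad/s.
Angle swept by the target during transfer: ω₂·t = 1.3636 rad = 78.13°.
Arrival is 180° from departure on the ellipse, so φ = 180° − 78.13° = 101.9°.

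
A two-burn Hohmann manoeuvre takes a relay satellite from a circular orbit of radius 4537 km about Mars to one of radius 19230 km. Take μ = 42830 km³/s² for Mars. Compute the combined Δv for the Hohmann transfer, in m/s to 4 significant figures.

Δv = 1406 m/s

The Hohmann ellipse has a_t = (r₁ + r₂)/2 = 11883.5 km.
Circular speed at r₁: v₁ = √(μ/r₁) = √(42830/4537) = 3.072 km/s.
Transfer-orbit speed at r₁ (v² = μ(2/r − 1/a)): v_p = √[μ(2/r₁ − 1/a_t)] = 3.908 km/s.
First burn Δv₁ = |v_p − v₁| = 0.8360 km/s.
At r₂, v₂ = √(μ/r₂) = 1.4924 km/s.
Transfer-orbit speed at r₂: v_a = √[μ(2/r₂ − 1/a_t)] = 0.92214 km/s.
Second burn Δv₂ = |v₂ − v_a| = 0.5703 km/s.
Total Δv = Δv₁ + Δv₂ = 1.406 km/s.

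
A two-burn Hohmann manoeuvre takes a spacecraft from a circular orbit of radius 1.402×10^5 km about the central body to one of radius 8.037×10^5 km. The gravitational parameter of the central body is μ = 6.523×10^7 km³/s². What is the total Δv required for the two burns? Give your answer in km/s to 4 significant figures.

Δv = 10.68 km/s

The Hohmann ellipse has a_t = (r₁ + r₂)/2 = 4.7195×10^5 km.
Circular speed at r₁: v₁ = √(μ/r₁) = √(6.523×10^7/1.402×10^5) = 21.570 km/s.
Transfer-orbit speed at r₁ (v² = μ(2/r − 1/a)): v_p = √[μ(2/r₁ − 1/a_t)] = 28.148 km/s.
First burn Δv₁ = |v_p − v₁| = 6.578 km/s.
Circular speed at r₂: v₂ = √(μ/r₂) = 9.009 km/s.
Transfer-orbit speed at r₂: v_a = √[μ(2/r₂ − 1/a_t)] = 4.910 km/s.
Second burn Δv₂ = |v₂ − v_a| = 4.099 km/s.
Δv = Δv₁ + Δv₂ = 6.578 + 4.099 = 10.68 km/s.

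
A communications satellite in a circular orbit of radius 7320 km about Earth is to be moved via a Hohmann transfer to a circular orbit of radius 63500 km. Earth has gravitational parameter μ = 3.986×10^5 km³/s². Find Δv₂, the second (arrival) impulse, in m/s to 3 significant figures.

Δv₂ = 1370 m/s

The Hohmann ellipse has a_t = (r₁ + r₂)/2 = 35410 km.
On the circular orbit at r = 63500 km, v_c = √(μ/r) = 2.505 km/s.
Vis-viva on the transfer ellipse at r = 63500 km gives v_t = √[μ(2/r − 1/a_t)] = 1.139 km/s.
Δv₂ = |v_t − v_c| = |1.139 − 2.505| = 1.366 km/s.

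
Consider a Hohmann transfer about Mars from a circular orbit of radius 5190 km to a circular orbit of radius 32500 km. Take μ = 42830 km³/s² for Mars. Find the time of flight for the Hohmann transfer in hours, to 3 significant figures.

Semi-major axis of the transfer orbit: a_t = (5190 + 32500)/2 = 18845 km.
Half the transfer-orbit period gives t = π√(a_t³/μ) = 39270 s.
Converting: 39270 s ÷ 3600 s/hour = 10.9 hours.

t = 10.9 hours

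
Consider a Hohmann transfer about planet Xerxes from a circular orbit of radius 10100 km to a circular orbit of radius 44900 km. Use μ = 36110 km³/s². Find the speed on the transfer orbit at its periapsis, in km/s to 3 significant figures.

v = 2.42 km/s

The Hohmann ellipse has a_t = (r₁ + r₂)/2 = 27500 km.
At periapsis, r = 10100 km.
Applying v² = μ(2/r − 1/a_t): v = 2.416 km/s.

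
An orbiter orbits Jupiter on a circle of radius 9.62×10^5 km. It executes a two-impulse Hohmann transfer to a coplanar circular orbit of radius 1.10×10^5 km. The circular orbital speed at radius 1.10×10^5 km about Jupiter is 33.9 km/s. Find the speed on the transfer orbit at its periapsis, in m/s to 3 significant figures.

v = 45400 m/s

From the circular-orbit relation v² = μ/r at r = 1.10×10^5 km: μ = v²r = (33.9)² × 1.10×10^5 = 1.26413×10^8 km³/s².
Semi-major axis of the transfer orbit: a_t = (9.620×10^5 + 1.100×10^5)/2 = 5.360×10^5 km.
At periapsis, r = 1.100×10^5 km.
Vis-viva: v = √[μ(2/r − 1/a_t)] = √[1.26413×10^8 × (2/1.100×10^5 − 1/5.360×10^5)] = 45.42 km/s.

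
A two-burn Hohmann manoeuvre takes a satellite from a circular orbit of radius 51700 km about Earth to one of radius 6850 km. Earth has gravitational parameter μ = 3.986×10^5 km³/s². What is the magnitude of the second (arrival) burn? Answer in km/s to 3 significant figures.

The Hohmann ellipse has a_t = (r₁ + r₂)/2 = 29275 km.
On the circular orbit at r = 6850 km, v_c = √(μ/r) = 7.6282 km/s.
Transfer-orbit speed at the same r (vis-viva, a = a_t): v_t = √[μ(2/r − 1/a_t)] = 10.137 km/s.
Δv₂ = |v_t − v_c| = |10.137 − 7.6282| = 2.509 km/s.

Δv₂ = 2.51 km/s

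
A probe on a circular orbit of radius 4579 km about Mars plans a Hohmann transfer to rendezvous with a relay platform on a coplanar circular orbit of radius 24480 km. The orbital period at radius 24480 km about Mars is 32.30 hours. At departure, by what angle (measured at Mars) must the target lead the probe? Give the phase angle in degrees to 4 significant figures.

From Kepler's third law T² = 4π²r³/μ at r = 24480 km, T = 32.30 hours = 32.30 × 3600 s = 1.1628×10^5 s: μ = 4π²r³/T² = 42833.5 km³/s².
Transfer-ellipse semi-major axis a_t = (r₁ + r₂)/2 = (4579 + 24480)/2 = 14529.5 km.
The half-period of the transfer ellipse is t = π√(a_t³/μ) = 26585 s.
The target's mean motion on its circular orbit is ω₂ = √(μ/r₂³) = 5.4035×10^-5 rad/s.
Angle swept by the target during transfer: ω₂·t = 1.4365 rad = 82.31°.
The probe traverses 180° on the transfer ellipse, so the target must lead by 180° − 82.31° = 97.69°.

φ = 97.69°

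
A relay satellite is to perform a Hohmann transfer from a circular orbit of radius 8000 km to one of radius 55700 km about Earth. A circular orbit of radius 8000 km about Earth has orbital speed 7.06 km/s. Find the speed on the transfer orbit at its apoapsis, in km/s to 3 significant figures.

From the circular-orbit relation v² = μ/r at r = 8000 km: μ = v²r = (7.06)² × 8000 = 3.98749×10^5 km³/s².
Semi-major axis of the transfer orbit: a_t = (8000 + 55700)/2 = 31850 km.
At apoapsis, r = 55700 km.
From the vis-viva equation, v = √[μ(2/r − 1/a_t)] = 1.341 km/s.

v = 1.34 km/s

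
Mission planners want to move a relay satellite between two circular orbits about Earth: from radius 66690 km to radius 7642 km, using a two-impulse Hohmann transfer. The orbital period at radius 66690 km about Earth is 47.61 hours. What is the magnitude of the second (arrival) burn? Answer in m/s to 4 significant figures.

From Kepler's third law T² = 4π²r³/μ at r = 66690 km, T = 47.61 hours = 47.61 × 3600 s = 1.71396×10^5 s: μ = 4π²r³/T² = 3.98603×10^5 km³/s².
The Hohmann ellipse has a_t = (r₁ + r₂)/2 = 37166 km.
On the circular orbit at r = 7642 km, v_c = √(μ/r) = 7.222 km/s.
Vis-viva on the transfer ellipse at r = 7642 km gives v_t = √[μ(2/r − 1/a_t)] = 9.674 km/s.
Δv₂ = |v_t − v_c| = |9.674 − 7.222| = 2.452 km/s.

Δv₂ = 2452 m/s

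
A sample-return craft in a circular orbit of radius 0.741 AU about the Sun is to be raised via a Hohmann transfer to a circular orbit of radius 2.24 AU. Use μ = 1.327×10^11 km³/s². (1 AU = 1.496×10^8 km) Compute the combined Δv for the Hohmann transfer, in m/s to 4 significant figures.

In km: r₁ = 0.741 × 1.496×10^8 = 1.108536×10^8 km; r₂ = 2.24 × 1.496×10^8 = 3.35104×10^8 km.
Semi-major axis of the transfer orbit: a_t = (1.108536×10^8 + 3.35104×10^8)/2 = 2.229788×10^8 km.
Circular speed at r₁: v₁ = √(μ/r₁) = √(1.327×10^11/1.108536×10^8) = 34.598762 km/s.
On the transfer ellipse at r₁, v² = μ(2/r − 1/a) gives v_p = √[μ(2/r₁ − 1/a_t)] = 42.414913 km/s.
First burn Δv₁ = |v_p − v₁| = 7.8162 km/s.
Circular speed at r₂: v₂ = √(μ/r₂) = 19.8997 km/s.
Transfer-orbit speed at r₂: v_a = √[μ(2/r₂ − 1/a_t)] = 14.0310 km/s.
Second burn Δv₂ = |v₂ − v_a| = 5.8687 km/s.
Δv = Δv₁ + Δv₂ = 7.8162 + 5.8687 = 13.68 km/s.

Δv = 13680 m/s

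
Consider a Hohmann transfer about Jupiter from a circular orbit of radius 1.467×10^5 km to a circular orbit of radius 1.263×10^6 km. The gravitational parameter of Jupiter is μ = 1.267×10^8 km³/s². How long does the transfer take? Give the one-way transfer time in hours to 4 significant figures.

t = 45.88 hours

Semi-major axis of the transfer orbit: a_t = (1.467×10^5 + 1.263×10^6)/2 = 7.0485×10^5 km.
Half the transfer-orbit period gives t = π√(a_t³/μ) = 1.6516×10^5 s.
Converting: 1.6516×10^5 s ÷ 3600 s/hour = 45.88 hours.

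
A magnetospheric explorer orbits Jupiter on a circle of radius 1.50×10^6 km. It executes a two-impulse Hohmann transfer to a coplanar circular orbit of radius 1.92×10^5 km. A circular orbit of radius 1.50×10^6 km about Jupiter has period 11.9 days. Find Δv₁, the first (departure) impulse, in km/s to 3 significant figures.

From Kepler's third law T² = 4π²r³/μ at r = 1.50×10^6 km, T = 11.9 days = 11.9 × 86400 s = 1.02816×10^6 s: μ = 4π²r³/T² = 1.26041×10^8 km³/s².
Semi-major axis of the transfer orbit: a_t = (1.500×10^6 + 1.920×10^5)/2 = 8.460×10^5 km.
On the circular orbit at r = 1.500×10^6 km, v_c = √(μ/r) = 9.167 km/s.
Vis-viva on the transfer ellipse at r = 1.500×10^6 km gives v_t = √[μ(2/r − 1/a_t)] = 4.367 km/s.
Δv₁ = |v_t − v_c| = |4.367 − 9.167| = 4.800 km/s.

Δv₁ = 4.80 km/s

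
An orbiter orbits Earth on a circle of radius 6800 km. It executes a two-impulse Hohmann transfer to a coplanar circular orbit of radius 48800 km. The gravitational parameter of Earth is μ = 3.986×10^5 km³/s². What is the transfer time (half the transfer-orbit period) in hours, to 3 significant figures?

The Hohmann ellipse has a_t = (r₁ + r₂)/2 = 27800 km.
By Kepler's third law the transfer-orbit period is T = 2π√(a_t³/μ), so t = T/2 = 23060 s.
Converting: 23060 s ÷ 3600 s/hour = 6.41 hours.

t = 6.41 hours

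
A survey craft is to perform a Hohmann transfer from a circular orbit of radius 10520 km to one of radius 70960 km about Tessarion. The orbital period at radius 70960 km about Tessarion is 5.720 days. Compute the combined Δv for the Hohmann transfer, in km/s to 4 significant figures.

Δv = 1.193 km/s

From Kepler's third law T² = 4π²r³/μ at r = 70960 km, T = 5.720 days = 5.720 × 86400 s = 4.94208×10^5 s: μ = 4π²r³/T² = 57753.9 km³/s².
Transfer-ellipse semi-major axis a_t = (r₁ + r₂)/2 = (10520 + 70960)/2 = 40740 km.
At r₁ the circular-orbit speed is v₁ = √(μ/r₁) = 2.3431 km/s.
Transfer-orbit speed at r₁ (vis-viva equation): v_p = √[μ(2/r₁ − 1/a_t)] = 3.0923 km/s.
First burn Δv₁ = |v_p − v₁| = 0.7492 km/s.
Circular speed at r₂: v₂ = √(μ/r₂) = 0.90216 km/s.
Transfer-orbit speed at r₂: v_a = √[μ(2/r₂ − 1/a_t)] = 0.45844 km/s.
Second burn Δv₂ = |v₂ − v_a| = 0.4437 km/s.
Total Δv = Δv₁ + Δv₂ = 1.193 km/s.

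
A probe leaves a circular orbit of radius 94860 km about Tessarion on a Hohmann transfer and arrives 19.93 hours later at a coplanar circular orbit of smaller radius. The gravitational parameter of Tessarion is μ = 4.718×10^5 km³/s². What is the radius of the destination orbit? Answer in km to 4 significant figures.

Transfer time t = 19.93 hours = 71748 s, and t = π√(a_t³/μ).
So a_t = (μ t²/π²)^(1/3) = (4.718×10^5 × (71748)² / π²)^(1/3) = 62665 km.
Since a_t = (r₁ + r₂)/2, r₂ = 2a_t − r₁ = 2×62665 − 94860 = 30470 km.

r₂ = 30470 km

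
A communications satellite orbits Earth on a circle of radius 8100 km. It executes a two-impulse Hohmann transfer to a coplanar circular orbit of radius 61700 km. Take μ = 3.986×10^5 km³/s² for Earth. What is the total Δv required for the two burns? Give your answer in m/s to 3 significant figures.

The Hohmann ellipse has a_t = (r₁ + r₂)/2 = 34900 km.
Circular speed at r₁: v₁ = √(μ/r₁) = √(3.986×10^5/8100) = 7.014975 km/s.
Transfer-orbit speed at r₁ (v² = μ(2/r − 1/a)): v_p = √[μ(2/r₁ − 1/a_t)] = 9.327301 km/s.
First burn Δv₁ = |v_p − v₁| = 2.31233 km/s.
Circular speed at r₂: v₂ = √(μ/r₂) = 2.54171 km/s.
Transfer-orbit speed at r₂: v_a = √[μ(2/r₂ − 1/a_t)] = 1.22449 km/s.
Second burn Δv₂ = |v₂ − v_a| = 1.31722 km/s.
Total Δv = Δv₁ + Δv₂ = 3.630 km/s.

Δv = 3630 m/s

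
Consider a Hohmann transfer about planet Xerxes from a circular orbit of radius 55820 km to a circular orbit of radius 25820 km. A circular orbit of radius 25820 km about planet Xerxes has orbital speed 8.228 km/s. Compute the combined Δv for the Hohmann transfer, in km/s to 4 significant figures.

From the circular-orbit relation v² = μ/r at r = 25820 km: μ = v²r = (8.228)² × 25820 = 1.74801×10^6 km³/s².
The Hohmann ellipse has a_t = (r₁ + r₂)/2 = 40820 km.
Circular speed at r₁: v₁ = √(μ/r₁) = √(1.74801×10^6/55820) = 5.596 km/s.
On the transfer ellipse at r₁, vis-viva equation gives v_a = √[μ(2/r₁ − 1/a_t)] = 4.451 km/s.
First burn Δv₁ = |v_a − v₁| = 1.145 km/s.
Circular speed at r₂: v₂ = √(μ/r₂) = 8.228 km/s.
Transfer-orbit speed at r₂: v_p = √[μ(2/r₂ − 1/a_t)] = 9.622 km/s.
Second burn Δv₂ = |v₂ − v_p| = 1.394 km/s.
Total Δv = Δv₁ + Δv₂ = 2.539 km/s.

Δv = 2.539 km/s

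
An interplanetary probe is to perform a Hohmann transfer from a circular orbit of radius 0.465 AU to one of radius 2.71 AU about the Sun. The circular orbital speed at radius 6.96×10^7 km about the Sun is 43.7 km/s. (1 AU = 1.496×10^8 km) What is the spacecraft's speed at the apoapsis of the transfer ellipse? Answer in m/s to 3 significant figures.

From the circular-orbit relation v² = μ/r at r = 6.96×10^7 km: μ = v²r = (43.7)² × 6.96×10^7 = 1.32914×10^11 km³/s².
In km: r₁ = 0.465 × 1.496×10^8 = 6.9564×10^7 km; r₂ = 2.71 × 1.496×10^8 = 4.05416×10^8 km.
Transfer-ellipse semi-major axis a_t = (r₁ + r₂)/2 = (6.9564×10^7 + 4.05416×10^8)/2 = 2.3749×10^8 km.
The apoapsis of the transfer ellipse is at r = 4.05416×10^8 km.
From the vis-viva equation, v = √[μ(2/r − 1/a_t)] = 9.800 km/s.

v = 9800 m/s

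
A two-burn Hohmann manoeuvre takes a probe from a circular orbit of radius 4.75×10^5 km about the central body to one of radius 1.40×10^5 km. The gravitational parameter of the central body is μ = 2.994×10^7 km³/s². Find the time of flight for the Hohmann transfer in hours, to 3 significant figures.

Transfer-ellipse semi-major axis a_t = (r₁ + r₂)/2 = (4.750×10^5 + 1.400×10^5)/2 = 3.075×10^5 km.
By Kepler's third law the transfer-orbit period is T = 2π√(a_t³/μ), so t = T/2 = 97900 s.
Converting: 97900 s ÷ 3600 s/hour = 27.2 hours.

t = 27.2 hours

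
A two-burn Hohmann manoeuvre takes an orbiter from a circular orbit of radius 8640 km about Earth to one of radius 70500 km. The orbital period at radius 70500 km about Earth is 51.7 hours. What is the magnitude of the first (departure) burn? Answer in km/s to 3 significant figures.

From Kepler's third law T² = 4π²r³/μ at r = 70500 km, T = 51.7 hours = 51.7 × 3600 s = 1.8612×10^5 s: μ = 4π²r³/T² = 3.99338×10^5 km³/s².
Transfer-ellipse semi-major axis a_t = (r₁ + r₂)/2 = (8640 + 70500)/2 = 39570 km.
On the circular orbit at r = 8640 km, v_c = √(μ/r) = 6.799 km/s.
Transfer-orbit speed at the same r (vis-viva, a = a_t): v_t = √[μ(2/r − 1/a_t)] = 9.075 km/s.
Δv₁ = |v_t − v_c| = |9.075 − 6.799| = 2.276 km/s.

Δv₁ = 2.28 km/s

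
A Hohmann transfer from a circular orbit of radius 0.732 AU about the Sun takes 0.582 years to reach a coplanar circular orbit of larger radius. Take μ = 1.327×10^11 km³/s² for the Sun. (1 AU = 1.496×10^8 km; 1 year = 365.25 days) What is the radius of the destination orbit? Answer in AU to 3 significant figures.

In km: r₁ = 0.732 × 1.496×10^8 = 1.095072×10^8 km.
Transfer time t = 0.582 years × 365.25 × 86400 s = 1.83665232×10^7 s, and t = π√(a_t³/μ).
So a_t = (μ t²/π²)^(1/3) = (1.327×10^11 × (1.83665232×10^7)² / π²)^(1/3) = 1.6553×10^8 km.
Since a_t = (r₁ + r₂)/2, r₂ = 2a_t − r₁ = 2×1.6553×10^8 − 1.095072×10^8 = 2.215528×10^8 km.
In AU: r₂ = 2.215528×10^8 / 1.496×10^8 = 1.48 AU.

r₂ = 1.48 AU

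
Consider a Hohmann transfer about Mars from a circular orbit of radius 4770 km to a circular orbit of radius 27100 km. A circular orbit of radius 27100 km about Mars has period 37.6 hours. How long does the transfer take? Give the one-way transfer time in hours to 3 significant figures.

From Kepler's third law T² = 4π²r³/μ at r = 27100 km, T = 37.6 hours = 37.6 × 3600 s = 1.3536×10^5 s: μ = 4π²r³/T² = 42883.2 km³/s².
Transfer-ellipse semi-major axis a_t = (r₁ + r₂)/2 = (4770 + 27100)/2 = 15935 km.
Half the transfer-orbit period gives t = π√(a_t³/μ) = 30520 s.
Converting: 30520 s ÷ 3600 s/hour = 8.48 hours.

t = 8.48 hours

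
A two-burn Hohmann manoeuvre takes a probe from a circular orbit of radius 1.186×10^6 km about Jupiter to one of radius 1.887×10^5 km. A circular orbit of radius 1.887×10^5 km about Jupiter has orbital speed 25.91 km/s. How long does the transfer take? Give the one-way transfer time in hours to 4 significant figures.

From the circular-orbit relation v² = μ/r at r = 1.887×10^5 km: μ = v²r = (25.91)² × 1.887×10^5 = 1.26680×10^8 km³/s².
The Hohmann ellipse has a_t = (r₁ + r₂)/2 = 6.8735×10^5 km.
Half the transfer-orbit period gives t = π√(a_t³/μ) = 1.5906×10^5 s.
Converting: 1.5906×10^5 s ÷ 3600 s/hour = 44.18 hours.

t = 44.18 hours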